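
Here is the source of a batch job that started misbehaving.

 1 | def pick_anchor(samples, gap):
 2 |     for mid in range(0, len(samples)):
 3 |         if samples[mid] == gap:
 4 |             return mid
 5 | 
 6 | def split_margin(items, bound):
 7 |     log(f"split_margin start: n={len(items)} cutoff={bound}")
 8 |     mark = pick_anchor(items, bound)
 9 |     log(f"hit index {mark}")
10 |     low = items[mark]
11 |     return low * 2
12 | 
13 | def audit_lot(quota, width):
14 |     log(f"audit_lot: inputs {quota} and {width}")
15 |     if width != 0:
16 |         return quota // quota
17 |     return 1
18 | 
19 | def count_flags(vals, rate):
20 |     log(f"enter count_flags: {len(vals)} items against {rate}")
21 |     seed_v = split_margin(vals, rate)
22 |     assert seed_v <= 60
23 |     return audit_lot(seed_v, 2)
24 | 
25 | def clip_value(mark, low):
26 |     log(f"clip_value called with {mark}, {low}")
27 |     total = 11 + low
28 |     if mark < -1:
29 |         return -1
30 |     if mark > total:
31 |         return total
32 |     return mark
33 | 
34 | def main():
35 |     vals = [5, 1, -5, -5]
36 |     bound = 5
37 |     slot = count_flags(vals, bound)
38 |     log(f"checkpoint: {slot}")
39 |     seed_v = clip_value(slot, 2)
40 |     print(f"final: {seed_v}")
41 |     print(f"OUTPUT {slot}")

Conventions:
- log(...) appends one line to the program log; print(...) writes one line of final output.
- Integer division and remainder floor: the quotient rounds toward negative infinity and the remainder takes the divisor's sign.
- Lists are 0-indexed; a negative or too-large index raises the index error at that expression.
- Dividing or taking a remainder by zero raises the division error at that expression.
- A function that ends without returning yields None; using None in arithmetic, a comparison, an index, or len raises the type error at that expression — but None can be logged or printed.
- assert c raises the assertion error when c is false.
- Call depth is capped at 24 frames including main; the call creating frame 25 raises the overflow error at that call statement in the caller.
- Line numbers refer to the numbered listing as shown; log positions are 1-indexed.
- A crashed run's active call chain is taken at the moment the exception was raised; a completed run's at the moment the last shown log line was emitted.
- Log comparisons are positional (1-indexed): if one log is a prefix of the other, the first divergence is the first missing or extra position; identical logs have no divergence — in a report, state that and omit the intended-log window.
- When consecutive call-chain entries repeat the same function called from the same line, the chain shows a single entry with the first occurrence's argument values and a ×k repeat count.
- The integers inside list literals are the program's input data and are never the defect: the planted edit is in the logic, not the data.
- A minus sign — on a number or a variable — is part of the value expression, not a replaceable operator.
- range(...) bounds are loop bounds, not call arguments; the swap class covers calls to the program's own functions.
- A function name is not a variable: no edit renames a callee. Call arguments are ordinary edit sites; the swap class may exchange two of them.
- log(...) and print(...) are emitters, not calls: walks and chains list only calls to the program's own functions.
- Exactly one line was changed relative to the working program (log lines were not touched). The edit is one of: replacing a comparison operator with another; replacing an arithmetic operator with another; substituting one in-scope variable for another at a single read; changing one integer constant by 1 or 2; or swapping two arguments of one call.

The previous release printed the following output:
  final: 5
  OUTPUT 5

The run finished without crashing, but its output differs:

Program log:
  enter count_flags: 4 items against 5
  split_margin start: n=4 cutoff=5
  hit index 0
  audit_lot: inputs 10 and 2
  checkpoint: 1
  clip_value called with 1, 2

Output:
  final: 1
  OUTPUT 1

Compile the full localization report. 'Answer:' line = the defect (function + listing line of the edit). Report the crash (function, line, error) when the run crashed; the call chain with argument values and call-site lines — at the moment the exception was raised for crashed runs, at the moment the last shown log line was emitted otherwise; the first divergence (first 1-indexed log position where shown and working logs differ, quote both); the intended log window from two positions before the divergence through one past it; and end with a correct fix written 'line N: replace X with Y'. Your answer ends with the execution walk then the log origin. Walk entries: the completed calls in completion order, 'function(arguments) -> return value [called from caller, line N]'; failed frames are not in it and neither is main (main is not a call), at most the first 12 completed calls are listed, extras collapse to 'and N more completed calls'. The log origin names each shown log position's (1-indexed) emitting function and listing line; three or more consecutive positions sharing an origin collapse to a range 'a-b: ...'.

Answer: the defect is in audit_lot at line 16.
Key observation: The log first diverges at position 5: the faulty run prints 'checkpoint: 1' where the working version prints 'checkpoint: 5'.
Call chain: main -> clip_value(1, 2) (called at line 39).
First divergence: position 5; shown 'checkpoint: 1' vs intended 'checkpoint: 5'.
Intended log window:
  3: hit index 0
  4: audit_lot: inputs 10 and 2
  5: checkpoint: 5
  6: clip_value called with 5, 2
Execution walk:
  pick_anchor([5, 1, -5, -5], 5) -> 0  [called from split_margin, line 8]
  split_margin([5, 1, -5, -5], 5) -> 10  [called from count_flags, line 21]
  audit_lot(10, 2) -> 1  [called from count_flags, line 23]
  count_flags([5, 1, -5, -5], 5) -> 1  [called from main, line 37]
  clip_value(1, 2) -> 1  [called from main, line 39]
Log origin:
  1: emitted by count_flags (line 20)
  2: emitted by split_margin (line 7)
  3: emitted by split_margin (line 9)
  4: emitted by audit_lot (line 14)
  5: emitted by main (line 38)
  6: emitted by clip_value (line 26)
A correct fix: line 16: replace `quota // quota` with `quota // width`.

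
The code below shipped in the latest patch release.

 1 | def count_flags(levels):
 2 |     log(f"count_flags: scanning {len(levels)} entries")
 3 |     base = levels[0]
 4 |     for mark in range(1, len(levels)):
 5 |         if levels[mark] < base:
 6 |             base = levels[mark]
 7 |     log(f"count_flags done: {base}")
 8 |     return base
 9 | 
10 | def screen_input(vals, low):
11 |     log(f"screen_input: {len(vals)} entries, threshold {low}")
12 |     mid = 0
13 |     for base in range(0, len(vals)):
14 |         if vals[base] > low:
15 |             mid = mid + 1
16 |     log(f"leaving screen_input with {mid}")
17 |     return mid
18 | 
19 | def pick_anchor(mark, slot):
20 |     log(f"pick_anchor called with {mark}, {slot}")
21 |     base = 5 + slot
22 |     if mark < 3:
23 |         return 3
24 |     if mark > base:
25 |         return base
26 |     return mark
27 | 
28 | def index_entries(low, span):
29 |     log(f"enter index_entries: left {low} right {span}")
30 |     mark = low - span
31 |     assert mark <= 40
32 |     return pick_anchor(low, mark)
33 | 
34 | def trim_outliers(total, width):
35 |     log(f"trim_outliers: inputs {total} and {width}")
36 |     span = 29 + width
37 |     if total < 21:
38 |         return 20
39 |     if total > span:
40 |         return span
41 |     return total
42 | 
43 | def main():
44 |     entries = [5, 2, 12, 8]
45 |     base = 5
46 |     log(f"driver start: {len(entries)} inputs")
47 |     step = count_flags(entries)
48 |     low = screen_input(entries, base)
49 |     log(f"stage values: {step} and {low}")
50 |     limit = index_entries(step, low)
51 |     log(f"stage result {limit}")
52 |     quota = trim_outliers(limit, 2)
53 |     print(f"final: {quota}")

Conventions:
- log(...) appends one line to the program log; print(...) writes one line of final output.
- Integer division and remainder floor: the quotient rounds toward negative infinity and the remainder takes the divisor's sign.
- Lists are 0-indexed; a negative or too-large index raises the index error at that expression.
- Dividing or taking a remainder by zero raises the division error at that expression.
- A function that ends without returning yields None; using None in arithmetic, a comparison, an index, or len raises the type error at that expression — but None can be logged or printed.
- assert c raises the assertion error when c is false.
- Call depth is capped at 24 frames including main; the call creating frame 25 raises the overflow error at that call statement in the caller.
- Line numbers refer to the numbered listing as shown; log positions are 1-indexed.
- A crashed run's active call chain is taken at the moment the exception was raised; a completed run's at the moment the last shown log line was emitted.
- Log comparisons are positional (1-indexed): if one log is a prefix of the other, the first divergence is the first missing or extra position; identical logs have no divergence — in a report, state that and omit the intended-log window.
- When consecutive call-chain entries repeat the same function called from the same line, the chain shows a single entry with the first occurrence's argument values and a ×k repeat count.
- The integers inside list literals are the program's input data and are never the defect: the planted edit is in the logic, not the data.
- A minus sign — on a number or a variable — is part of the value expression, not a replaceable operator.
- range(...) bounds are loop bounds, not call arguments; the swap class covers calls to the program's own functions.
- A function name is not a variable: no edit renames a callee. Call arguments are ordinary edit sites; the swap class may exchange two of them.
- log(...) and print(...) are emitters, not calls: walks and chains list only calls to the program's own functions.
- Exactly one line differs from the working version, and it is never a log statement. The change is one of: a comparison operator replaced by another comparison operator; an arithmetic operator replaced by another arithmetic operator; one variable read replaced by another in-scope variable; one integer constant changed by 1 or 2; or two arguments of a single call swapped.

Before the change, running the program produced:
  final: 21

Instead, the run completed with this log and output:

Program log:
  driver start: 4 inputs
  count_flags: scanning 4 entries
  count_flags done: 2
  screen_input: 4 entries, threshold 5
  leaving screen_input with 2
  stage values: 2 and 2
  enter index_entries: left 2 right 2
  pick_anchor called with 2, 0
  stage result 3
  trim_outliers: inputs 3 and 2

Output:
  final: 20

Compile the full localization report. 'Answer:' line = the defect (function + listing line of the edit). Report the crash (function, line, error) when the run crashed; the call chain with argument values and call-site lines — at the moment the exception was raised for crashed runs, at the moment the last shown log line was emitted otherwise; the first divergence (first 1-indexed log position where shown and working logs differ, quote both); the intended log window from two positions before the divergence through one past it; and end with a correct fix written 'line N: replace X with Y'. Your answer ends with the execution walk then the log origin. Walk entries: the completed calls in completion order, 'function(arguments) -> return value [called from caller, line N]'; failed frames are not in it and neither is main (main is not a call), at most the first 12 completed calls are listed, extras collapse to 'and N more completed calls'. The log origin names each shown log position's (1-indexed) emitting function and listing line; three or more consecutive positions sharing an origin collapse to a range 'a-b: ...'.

Answer: the defect is in trim_outliers at line 38.
Core observation: The two runs log identically and part ways only at the printed values.
Call chain: main -> trim_outliers(3, 2) (called at line 52).
First divergence: there is none — every log position agrees.
Execution walk:
  count_flags([5, 2, 12, 8]) -> 2  [called from main, line 47]
  screen_input([5, 2, 12, 8], 5) -> 2  [called from main, line 48]
  pick_anchor(2, 0) -> 3  [called from index_entries, line 32]
  index_entries(2, 2) -> 3  [called from main, line 50]
  trim_outliers(3, 2) -> 20  [called from main, line 52]
Origin of each log line:
  1: from main, line 46
  2: from count_flags, line 2
  3: from count_flags, line 7
  4: from screen_input, line 11
  5: from screen_input, line 16
  6: from main, line 49
  7: from index_entries, line 29
  8: from pick_anchor, line 20
  9: from main, line 51
  10: from trim_outliers, line 35
A correct fix: line 38: replace `20` with `21`.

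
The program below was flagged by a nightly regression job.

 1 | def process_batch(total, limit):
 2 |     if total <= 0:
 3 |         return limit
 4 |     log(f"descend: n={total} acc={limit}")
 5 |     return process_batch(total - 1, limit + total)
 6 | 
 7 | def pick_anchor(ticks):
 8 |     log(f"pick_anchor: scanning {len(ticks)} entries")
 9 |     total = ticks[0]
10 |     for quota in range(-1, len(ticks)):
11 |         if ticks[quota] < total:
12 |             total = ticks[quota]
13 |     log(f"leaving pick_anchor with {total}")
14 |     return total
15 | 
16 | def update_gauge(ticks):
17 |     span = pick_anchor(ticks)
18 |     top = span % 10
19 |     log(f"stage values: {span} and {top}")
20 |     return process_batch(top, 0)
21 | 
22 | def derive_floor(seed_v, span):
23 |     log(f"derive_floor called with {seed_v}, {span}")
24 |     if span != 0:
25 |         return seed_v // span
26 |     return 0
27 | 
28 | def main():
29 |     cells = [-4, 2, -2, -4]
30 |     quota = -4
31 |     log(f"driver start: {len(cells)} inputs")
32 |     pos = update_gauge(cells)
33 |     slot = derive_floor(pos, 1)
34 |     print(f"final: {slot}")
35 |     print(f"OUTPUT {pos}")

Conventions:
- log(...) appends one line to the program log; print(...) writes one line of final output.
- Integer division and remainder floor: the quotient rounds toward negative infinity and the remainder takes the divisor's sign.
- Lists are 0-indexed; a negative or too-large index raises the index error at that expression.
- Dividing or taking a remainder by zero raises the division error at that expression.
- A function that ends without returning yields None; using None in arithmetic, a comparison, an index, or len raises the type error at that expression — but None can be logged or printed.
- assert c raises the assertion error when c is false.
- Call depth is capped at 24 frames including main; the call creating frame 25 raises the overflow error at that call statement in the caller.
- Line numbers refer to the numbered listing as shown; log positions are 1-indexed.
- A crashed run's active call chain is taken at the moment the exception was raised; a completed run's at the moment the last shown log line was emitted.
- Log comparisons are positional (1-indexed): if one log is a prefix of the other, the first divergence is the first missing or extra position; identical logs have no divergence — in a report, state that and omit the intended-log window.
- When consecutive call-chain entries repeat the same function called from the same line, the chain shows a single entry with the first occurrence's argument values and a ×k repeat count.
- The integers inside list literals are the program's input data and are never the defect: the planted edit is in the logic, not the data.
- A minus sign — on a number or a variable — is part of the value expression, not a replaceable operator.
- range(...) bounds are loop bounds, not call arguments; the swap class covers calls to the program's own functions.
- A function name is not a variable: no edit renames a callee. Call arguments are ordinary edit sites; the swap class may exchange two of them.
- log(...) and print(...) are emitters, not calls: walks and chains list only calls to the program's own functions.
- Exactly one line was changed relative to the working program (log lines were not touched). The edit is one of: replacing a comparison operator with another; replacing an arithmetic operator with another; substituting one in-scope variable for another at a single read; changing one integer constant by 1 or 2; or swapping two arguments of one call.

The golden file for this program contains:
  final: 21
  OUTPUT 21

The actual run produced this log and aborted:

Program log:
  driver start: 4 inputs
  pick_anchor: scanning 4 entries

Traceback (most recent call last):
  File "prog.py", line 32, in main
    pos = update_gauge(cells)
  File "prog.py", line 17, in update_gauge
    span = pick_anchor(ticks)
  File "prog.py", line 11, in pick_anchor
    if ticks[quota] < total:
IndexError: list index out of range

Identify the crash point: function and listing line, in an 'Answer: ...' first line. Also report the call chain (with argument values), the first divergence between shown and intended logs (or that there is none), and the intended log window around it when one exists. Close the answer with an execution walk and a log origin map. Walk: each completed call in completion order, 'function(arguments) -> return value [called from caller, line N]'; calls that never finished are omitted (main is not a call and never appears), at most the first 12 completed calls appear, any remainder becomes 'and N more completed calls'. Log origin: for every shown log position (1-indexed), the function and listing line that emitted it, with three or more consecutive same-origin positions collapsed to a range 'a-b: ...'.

Answer: the error was raised in pick_anchor, line 11.
The tell: The log ends early — 2 lines, where the working version next logs 'leaving pick_anchor with -4'.
Call chain: main -> update_gauge([-4, 2, -2, -4]) (called at line 32) -> pick_anchor([-4, 2, -2, -4]) (called at line 17).
First divergence: position 3 (shown log ended at 2 lines; the working version continues: 'leaving pick_anchor with -4').
Intended log window:
  1: driver start: 4 inputs
  2: pick_anchor: scanning 4 entries
  3: leaving pick_anchor with -4
  4: stage values: -4 and 6
Execution walk:
  (no call completed)
Origin of each log line:
  1: logged in main at line 31
  2: logged in pick_anchor at line 8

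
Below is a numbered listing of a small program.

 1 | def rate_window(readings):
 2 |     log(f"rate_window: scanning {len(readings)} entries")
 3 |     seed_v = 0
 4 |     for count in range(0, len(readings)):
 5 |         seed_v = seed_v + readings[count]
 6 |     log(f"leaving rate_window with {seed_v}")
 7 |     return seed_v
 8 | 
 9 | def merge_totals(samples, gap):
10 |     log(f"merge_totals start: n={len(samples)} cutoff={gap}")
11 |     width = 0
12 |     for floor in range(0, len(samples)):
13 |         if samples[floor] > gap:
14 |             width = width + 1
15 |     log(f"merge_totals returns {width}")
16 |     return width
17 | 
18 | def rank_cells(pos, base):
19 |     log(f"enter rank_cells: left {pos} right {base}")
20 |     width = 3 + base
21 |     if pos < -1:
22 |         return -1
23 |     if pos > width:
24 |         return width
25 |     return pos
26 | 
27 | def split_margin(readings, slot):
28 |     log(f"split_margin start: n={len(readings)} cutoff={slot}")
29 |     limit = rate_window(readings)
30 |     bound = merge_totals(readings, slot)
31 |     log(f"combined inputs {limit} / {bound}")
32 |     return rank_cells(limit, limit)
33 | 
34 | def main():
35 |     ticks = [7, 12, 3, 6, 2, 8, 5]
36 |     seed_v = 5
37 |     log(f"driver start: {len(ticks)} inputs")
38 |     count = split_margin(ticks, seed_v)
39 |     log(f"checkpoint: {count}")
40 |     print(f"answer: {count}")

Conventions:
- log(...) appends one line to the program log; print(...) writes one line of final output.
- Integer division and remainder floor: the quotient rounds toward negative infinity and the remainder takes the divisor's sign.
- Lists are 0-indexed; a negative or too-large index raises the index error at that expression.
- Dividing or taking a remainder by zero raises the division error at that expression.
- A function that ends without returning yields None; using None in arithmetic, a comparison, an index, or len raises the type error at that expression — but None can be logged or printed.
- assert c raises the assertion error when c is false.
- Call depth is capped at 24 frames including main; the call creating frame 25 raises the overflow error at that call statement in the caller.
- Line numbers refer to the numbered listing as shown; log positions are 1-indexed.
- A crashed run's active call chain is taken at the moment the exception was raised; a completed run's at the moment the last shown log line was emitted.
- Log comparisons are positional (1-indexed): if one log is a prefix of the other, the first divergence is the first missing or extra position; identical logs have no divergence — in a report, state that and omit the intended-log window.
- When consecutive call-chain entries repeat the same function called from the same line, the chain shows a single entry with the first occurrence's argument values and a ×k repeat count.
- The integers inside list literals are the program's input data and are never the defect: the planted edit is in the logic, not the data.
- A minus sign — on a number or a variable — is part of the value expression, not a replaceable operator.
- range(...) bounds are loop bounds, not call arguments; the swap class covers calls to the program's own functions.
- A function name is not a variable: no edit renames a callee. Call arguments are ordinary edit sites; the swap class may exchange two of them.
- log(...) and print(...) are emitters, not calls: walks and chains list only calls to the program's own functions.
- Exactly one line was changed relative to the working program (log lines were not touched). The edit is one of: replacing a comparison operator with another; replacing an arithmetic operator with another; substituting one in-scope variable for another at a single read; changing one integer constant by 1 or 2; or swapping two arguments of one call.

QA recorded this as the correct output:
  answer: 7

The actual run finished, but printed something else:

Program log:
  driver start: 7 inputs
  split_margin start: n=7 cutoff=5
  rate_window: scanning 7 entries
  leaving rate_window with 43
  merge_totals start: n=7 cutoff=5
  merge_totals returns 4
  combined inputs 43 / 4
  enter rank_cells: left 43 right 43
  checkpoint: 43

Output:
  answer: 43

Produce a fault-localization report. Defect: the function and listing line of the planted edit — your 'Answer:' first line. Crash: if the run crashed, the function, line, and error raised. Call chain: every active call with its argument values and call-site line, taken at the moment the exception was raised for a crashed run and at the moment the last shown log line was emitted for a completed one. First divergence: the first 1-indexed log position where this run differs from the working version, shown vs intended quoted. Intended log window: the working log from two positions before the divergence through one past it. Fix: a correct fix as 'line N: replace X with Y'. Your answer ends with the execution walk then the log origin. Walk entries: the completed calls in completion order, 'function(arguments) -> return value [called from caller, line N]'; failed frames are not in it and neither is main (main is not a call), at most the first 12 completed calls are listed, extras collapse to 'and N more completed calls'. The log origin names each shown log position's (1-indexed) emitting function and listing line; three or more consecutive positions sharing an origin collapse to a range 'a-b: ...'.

Answer: the defect is in split_margin at line 32.
Key fact: Position 8 is the first bad log line: 'enter rank_cells: left 43 right 43' should read 'enter rank_cells: left 43 right 4'.
Call chain: main.
First divergence: position 8 — shown 'enter rank_cells: left 43 right 43', intended 'enter rank_cells: left 43 right 4'.
Intended log window:
  6: merge_totals returns 4
  7: combined inputs 43 / 4
  8: enter rank_cells: left 43 right 4
  9: checkpoint: 7
Execution walk:
  rate_window([7, 12, 3, 6, 2, 8, 5]) -> 43  [called from split_margin, line 29]
  merge_totals([7, 12, 3, 6, 2, 8, 5], 5) -> 4  [called from split_margin, line 30]
  rank_cells(43, 43) -> 43  [called from split_margin, line 32]
  split_margin([7, 12, 3, 6, 2, 8, 5], 5) -> 43  [called from main, line 38]
Origin of each log line:
  1: from main, line 37
  2: from split_margin, line 28
  3: from rate_window, line 2
  4: from rate_window, line 6
  5: from merge_totals, line 10
  6: from merge_totals, line 15
  7: from split_margin, line 31
  8: from rank_cells, line 19
  9: from main, line 39
A correct fix: line 32: replace `rank_cells(limit, limit)` with `rank_cells(limit, bound)`.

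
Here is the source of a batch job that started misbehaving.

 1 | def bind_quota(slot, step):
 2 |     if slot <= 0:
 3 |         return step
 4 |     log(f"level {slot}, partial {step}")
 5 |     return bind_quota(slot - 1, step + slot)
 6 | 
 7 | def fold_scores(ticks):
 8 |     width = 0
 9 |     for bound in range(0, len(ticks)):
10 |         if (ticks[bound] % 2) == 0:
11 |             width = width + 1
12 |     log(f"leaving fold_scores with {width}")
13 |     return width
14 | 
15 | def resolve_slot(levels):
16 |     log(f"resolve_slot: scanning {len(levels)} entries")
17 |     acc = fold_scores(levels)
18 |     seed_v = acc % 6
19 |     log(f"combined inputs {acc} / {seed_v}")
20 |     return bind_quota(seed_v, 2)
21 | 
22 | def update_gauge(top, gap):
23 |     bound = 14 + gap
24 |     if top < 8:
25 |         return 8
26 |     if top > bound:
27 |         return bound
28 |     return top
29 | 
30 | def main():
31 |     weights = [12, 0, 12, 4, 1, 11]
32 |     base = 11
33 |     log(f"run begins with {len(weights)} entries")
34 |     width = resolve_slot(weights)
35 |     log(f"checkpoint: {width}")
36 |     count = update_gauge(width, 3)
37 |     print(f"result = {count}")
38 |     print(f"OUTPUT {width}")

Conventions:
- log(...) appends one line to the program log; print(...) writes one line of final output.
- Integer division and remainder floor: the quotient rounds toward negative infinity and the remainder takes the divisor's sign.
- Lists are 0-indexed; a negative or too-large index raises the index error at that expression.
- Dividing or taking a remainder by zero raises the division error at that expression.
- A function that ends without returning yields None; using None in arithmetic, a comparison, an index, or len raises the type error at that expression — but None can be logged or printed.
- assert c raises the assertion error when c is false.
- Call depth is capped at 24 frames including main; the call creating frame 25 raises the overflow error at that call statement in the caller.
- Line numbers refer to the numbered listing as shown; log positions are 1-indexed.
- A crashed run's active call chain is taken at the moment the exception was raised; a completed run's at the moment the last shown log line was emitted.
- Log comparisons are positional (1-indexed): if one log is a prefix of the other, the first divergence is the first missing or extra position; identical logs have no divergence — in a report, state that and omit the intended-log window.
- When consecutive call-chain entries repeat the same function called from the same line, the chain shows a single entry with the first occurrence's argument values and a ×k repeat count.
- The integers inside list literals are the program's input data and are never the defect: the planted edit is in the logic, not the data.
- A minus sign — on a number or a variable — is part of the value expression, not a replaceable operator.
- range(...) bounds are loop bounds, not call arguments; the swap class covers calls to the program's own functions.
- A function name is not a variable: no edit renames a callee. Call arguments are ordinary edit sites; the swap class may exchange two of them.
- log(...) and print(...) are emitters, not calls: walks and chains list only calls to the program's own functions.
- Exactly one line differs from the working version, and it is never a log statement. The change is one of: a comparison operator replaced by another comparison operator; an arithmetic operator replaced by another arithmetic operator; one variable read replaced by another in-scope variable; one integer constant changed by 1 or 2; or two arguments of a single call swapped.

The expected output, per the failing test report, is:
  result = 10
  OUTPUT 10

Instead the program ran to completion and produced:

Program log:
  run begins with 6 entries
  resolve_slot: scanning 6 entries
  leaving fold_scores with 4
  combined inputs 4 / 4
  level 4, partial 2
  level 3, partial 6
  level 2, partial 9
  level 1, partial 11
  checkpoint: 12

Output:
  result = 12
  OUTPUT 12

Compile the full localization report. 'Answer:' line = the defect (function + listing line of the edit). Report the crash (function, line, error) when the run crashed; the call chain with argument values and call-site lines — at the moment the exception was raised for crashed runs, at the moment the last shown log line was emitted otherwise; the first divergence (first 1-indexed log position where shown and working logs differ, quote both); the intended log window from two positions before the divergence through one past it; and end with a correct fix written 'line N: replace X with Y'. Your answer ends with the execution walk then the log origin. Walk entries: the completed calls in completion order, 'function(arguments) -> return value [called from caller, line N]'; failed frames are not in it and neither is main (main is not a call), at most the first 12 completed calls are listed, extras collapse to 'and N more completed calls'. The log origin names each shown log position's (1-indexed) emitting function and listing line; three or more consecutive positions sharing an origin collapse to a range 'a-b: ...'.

Answer: the defect is in resolve_slot at line 20.
Key fact: The earliest visible damage is log position 5 — 'level 4, partial 2' rather than the intended 'level 4, partial 0'.
Call chain: main.
First divergence: position 5 — the shown line 'level 4, partial 2' should read 'level 4, partial 0'.
Intended log window:
  3: leaving fold_scores with 4
  4: combined inputs 4 / 4
  5: level 4, partial 0
  6: level 3, partial 4
Execution walk:
  fold_scores([12, 0, 12, 4, 1, 11]) -> 4  [called from resolve_slot, line 17]
  bind_quota(0, 12) -> 12  [called from bind_quota, line 5]
  bind_quota(1, 11) -> 12  [called from bind_quota, line 5]
  bind_quota(2, 9) -> 12  [called from bind_quota, line 5]
  bind_quota(3, 6) -> 12  [called from bind_quota, line 5]
  bind_quota(4, 2) -> 12  [called from resolve_slot, line 20]
  resolve_slot([12, 0, 12, 4, 1, 11]) -> 12  [called from main, line 34]
  update_gauge(12, 3) -> 12  [called from main, line 36]
Log line origins:
  1: logged in main at line 33
  2: logged in resolve_slot at line 16
  3: logged in fold_scores at line 12
  4: logged in resolve_slot at line 19
  5-8: logged in bind_quota at line 4
  9: logged in main at line 35
A correct fix: line 20: replace `2` with `0`.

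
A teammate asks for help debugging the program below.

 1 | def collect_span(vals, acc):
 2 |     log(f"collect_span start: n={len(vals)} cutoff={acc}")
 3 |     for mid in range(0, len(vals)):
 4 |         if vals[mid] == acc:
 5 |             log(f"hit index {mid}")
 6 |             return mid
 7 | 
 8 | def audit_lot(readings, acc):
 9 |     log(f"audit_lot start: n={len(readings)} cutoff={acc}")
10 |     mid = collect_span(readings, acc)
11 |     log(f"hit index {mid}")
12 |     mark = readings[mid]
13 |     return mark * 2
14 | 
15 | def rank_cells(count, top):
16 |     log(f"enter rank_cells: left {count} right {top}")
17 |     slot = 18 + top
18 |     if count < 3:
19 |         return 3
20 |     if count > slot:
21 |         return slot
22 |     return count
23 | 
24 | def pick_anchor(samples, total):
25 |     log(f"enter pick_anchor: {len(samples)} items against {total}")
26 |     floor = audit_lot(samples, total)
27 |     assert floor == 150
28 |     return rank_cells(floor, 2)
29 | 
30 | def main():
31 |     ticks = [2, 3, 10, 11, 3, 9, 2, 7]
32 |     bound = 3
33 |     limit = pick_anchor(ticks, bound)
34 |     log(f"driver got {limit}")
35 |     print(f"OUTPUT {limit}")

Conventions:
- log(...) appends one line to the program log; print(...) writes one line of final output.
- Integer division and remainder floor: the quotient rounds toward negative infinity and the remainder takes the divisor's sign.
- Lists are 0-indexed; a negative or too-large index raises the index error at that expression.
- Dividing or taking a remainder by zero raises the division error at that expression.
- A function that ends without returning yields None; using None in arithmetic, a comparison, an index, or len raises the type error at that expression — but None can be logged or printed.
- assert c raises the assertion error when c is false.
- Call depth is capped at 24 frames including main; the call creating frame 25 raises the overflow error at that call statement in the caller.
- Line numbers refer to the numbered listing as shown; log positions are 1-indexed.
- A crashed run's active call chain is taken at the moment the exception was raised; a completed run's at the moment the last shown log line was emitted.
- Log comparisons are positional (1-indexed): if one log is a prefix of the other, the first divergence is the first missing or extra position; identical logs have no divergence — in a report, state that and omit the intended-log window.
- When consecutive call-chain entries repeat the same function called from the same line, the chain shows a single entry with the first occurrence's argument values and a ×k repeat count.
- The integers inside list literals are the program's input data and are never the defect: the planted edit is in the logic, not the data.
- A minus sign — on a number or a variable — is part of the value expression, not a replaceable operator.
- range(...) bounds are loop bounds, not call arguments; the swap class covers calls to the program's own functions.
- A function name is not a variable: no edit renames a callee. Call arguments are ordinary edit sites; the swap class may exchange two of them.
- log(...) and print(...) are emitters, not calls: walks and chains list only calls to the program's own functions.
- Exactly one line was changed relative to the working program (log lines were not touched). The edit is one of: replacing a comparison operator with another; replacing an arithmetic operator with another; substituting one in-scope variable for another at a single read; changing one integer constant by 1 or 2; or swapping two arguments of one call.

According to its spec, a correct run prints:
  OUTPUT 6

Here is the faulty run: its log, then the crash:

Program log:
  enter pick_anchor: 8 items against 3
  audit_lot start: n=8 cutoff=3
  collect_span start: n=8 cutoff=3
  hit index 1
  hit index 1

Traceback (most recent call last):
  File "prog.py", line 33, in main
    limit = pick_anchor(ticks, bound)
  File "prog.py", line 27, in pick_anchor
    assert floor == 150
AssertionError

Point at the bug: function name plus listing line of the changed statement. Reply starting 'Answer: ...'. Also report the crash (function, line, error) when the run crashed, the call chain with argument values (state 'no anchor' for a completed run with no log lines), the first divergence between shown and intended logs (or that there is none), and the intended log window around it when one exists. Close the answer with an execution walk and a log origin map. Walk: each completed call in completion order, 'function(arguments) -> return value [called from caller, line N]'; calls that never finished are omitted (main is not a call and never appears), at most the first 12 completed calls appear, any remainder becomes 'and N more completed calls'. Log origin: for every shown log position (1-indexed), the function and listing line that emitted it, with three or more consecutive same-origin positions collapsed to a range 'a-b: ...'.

Answer: the defect is in pick_anchor at line 27.
Key fact: The shown log is a 5-line prefix of the intended one, whose next entry is 'enter rank_cells: left 6 right 2'.
Crash: pick_anchor, line 27, AssertionError.
Call chain: main -> pick_anchor([2, 3, 10, 11, 3, 9, 2, 7], 3) (called at line 33).
First divergence: position 6; the shown log stops at 5 lines while the working version next logs 'enter rank_cells: left 6 right 2'.
Intended log window:
  4: hit index 1
  5: hit index 1
  6: enter rank_cells: left 6 right 2
  7: driver got 6
Execution walk:
  collect_span([2, 3, 10, 11, 3, 9, 2, 7], 3) -> 1  [called from audit_lot, line 10]
  audit_lot([2, 3, 10, 11, 3, 9, 2, 7], 3) -> 6  [called from pick_anchor, line 26]
Log origins:
  1 — pick_anchor, line 25
  2 — audit_lot, line 9
  3 — collect_span, line 2
  4 — collect_span, line 5
  5 — audit_lot, line 11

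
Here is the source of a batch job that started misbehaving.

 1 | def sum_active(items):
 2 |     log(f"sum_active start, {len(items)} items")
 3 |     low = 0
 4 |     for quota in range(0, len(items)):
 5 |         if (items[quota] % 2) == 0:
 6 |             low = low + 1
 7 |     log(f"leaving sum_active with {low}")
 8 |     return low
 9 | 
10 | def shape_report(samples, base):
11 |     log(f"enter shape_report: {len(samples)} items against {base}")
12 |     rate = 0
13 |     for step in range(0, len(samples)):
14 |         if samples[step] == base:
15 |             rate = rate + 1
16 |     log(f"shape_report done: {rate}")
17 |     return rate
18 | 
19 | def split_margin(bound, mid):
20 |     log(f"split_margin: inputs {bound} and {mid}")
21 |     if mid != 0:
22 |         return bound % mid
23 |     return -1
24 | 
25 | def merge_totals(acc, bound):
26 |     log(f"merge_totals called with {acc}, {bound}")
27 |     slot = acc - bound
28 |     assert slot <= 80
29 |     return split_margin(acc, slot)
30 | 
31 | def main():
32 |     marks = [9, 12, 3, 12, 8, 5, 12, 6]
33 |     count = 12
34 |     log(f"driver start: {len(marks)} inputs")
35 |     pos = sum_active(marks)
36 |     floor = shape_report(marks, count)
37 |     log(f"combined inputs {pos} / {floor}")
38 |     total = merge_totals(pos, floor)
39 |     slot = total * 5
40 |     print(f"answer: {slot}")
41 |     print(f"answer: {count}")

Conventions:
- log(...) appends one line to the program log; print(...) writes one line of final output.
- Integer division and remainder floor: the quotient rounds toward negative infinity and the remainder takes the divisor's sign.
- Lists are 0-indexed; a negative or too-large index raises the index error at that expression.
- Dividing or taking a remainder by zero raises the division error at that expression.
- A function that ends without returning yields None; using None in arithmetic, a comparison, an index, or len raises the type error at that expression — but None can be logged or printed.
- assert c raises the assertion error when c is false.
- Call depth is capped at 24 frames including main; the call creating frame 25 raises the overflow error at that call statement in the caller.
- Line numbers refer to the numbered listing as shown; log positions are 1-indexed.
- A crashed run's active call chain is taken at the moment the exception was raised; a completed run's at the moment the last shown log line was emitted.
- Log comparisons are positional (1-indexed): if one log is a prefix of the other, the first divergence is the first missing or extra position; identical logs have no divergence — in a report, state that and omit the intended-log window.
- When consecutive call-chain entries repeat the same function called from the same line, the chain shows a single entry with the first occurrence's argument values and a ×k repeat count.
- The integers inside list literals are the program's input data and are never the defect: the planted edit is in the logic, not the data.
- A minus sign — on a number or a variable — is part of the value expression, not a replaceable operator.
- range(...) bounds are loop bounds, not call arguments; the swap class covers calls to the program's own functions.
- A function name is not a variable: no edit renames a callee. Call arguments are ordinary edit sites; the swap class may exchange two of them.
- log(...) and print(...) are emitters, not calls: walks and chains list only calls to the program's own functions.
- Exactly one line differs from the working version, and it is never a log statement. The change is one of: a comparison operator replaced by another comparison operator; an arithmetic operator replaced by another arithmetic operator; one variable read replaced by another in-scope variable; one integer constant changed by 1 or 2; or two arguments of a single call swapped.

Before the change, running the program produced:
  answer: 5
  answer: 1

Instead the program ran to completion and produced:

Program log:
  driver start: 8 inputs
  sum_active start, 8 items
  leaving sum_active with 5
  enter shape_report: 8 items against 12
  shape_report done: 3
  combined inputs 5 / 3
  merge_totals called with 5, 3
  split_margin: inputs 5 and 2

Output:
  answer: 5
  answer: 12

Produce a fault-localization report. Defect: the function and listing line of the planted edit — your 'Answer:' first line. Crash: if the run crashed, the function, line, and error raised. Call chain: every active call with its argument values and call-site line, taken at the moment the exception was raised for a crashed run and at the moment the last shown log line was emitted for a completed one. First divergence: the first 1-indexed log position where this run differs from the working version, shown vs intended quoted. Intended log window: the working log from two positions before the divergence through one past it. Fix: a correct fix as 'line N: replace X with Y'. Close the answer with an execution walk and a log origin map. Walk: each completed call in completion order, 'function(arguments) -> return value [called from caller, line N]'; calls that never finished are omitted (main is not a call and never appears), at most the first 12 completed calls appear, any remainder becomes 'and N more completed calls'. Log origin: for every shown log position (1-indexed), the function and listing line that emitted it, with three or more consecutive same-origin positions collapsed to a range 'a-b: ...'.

Answer: the defect is in main at line 41.
Key fact: Nothing in the log betrays the bug — only the output does.
Call chain: main -> merge_totals(5, 3) (called at line 38) -> split_margin(5, 2) (called at line 29).
First divergence: none; the two logs match at every position.
Execution walk:
  sum_active([9, 12, 3, 12, 8, 5, 12, 6]) -> 5  [called from main, line 35]
  shape_report([9, 12, 3, 12, 8, 5, 12, 6], 12) -> 3  [called from main, line 36]
  split_margin(5, 2) -> 1  [called from merge_totals, line 29]
  merge_totals(5, 3) -> 1  [called from main, line 38]
Log origin:
  1: emitted by main (line 34)
  2: emitted by sum_active (line 2)
  3: emitted by sum_active (line 7)
  4: emitted by shape_report (line 11)
  5: emitted by shape_report (line 16)
  6: emitted by main (line 37)
  7: emitted by merge_totals (line 26)
  8: emitted by split_margin (line 20)
A correct fix: line 41: replace `count` with `total`.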